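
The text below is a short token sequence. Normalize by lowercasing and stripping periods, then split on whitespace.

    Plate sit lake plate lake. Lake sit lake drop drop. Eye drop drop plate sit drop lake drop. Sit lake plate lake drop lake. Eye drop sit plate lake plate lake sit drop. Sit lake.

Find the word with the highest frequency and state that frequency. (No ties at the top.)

Unigram frequencies (highest first):
  lake: 11
  drop: 9
  sit: 7
  plate: 6
  eye: 2

"lake", 11 times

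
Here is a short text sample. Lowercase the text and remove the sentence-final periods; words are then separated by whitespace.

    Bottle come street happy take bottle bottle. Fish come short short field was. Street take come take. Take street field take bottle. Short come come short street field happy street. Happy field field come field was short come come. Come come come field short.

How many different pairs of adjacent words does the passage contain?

44 tokens → 43 bigram windows in total.
Repeated bigrams (each contributes count−1 duplicates):
  come come: 5
  come field: 2
  come short: 2
  field was: 2
  short come: 2
  street field: 2
  street happy: 2
  take bottle: 2
11 duplicate windows → 43 − 11 = 32 distinct.

32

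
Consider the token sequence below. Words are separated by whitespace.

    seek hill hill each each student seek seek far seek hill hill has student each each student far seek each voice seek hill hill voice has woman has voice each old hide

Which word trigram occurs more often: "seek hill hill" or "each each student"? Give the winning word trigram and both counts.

"seek hill hill" (3 vs 2)

"seek hill hill": 3 occurrences
"each each student": 2 occurrences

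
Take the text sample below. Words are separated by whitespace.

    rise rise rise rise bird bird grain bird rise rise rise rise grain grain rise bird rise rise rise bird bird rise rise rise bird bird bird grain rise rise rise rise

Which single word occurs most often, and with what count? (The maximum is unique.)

"rise", 19 times

Unigram frequencies (highest first):
  rise: 19
  bird: 9
  grain: 4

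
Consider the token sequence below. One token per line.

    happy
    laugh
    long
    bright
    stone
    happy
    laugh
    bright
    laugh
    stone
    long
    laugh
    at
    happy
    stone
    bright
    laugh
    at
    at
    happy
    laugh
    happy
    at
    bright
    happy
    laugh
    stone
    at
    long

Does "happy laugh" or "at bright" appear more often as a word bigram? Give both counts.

"happy laugh" (4 vs 1)

"happy laugh": 4 occurrences
"at bright": 1 occurrence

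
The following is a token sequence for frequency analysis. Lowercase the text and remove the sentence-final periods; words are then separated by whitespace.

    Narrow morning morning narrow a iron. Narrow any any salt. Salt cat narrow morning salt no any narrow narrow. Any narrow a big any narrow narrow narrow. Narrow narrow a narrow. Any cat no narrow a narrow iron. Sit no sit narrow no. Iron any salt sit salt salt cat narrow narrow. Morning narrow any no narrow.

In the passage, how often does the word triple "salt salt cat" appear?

Scanning the 55 overlapping trigram windows for "salt salt cat":
  position 10–12: salt salt cat
  position 48–50: salt salt cat

2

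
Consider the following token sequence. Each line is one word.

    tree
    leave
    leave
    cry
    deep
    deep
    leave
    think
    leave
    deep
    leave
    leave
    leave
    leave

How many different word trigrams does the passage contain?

11

14 tokens → 12 trigram windows in total.
Repeated trigrams (each contributes count−1 duplicates):
  leave leave leave: 2
1 duplicate windows → 12 − 1 = 11 distinct.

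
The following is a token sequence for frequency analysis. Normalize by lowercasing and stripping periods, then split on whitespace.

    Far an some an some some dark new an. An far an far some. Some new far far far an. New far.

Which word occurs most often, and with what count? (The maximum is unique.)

Unigram frequencies (highest first):
  far: 7
  an: 6
  some: 5
  new: 3
  dark: 1

"far", 7 times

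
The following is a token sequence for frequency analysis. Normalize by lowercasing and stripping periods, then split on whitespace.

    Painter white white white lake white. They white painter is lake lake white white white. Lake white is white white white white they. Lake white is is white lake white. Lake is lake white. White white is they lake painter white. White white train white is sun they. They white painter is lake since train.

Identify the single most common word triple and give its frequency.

Trigram frequencies (highest first):
  white white white: 6
  white lake white: 3
  painter white white: 2
  white white lake: 2
  they white painter: 2
  white painter is: 2
  … (33 more, each ≤ 2)

"white white white", 6 times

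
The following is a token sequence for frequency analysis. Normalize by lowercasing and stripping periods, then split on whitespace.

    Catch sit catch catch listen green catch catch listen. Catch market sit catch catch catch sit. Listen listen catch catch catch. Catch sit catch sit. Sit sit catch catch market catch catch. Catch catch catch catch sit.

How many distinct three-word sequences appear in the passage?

23

37 tokens → 35 trigram windows in total.
Repeated trigrams (each contributes count−1 duplicates):
  catch catch catch: 7
  catch catch sit: 3
  sit catch catch: 3
  catch catch listen: 2
  catch sit catch: 2
12 duplicate windows → 35 − 12 = 23 distinct.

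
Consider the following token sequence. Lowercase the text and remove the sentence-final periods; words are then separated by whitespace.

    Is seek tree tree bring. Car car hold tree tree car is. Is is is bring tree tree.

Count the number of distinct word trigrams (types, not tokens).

18 tokens → 16 trigram windows in total.
Repeated trigrams (each contributes count−1 duplicates):
  is is is: 2
1 duplicate windows → 16 − 1 = 15 distinct.

15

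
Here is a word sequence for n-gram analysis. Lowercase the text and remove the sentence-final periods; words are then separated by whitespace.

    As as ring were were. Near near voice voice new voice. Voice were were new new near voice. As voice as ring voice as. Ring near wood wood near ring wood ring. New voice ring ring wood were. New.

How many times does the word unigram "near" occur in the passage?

5

Scanning the 39 tokens for "near":
  position 6: near
  position 7: near
  position 17: near
  position 26: near
  position 29: near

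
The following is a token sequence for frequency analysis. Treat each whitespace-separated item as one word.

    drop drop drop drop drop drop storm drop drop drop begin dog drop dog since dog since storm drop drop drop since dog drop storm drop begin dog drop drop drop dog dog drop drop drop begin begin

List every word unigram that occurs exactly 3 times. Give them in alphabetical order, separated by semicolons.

since; storm

Unigram counts meeting the condition (exactly 3 times):
  since: 3
  storm: 3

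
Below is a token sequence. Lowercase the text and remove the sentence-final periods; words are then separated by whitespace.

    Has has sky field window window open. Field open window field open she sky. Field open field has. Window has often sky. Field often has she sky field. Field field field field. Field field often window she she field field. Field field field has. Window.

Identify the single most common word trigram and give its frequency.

"field field field", 8 times

Trigram frequencies (highest first):
  field field field: 8
  she sky field: 2
  field has window: 2
  has has sky: 1
  has sky field: 1
  sky field window: 1
  … (28 more, each ≤ 1)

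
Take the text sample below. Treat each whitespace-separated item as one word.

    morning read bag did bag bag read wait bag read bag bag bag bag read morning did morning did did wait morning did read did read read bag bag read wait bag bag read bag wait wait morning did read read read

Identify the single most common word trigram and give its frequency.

Trigram frequencies (highest first):
  bag bag read: 4
  bag read wait: 2
  read wait bag: 2
  bag read bag: 2
  read bag bag: 2
  bag bag bag: 2
  … (23 more, each ≤ 2)

"bag bag read", 4 times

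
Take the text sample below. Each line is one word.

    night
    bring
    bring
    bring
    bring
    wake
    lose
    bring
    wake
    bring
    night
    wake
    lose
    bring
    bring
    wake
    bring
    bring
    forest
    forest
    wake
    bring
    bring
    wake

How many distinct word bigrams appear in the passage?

24 tokens → 23 bigram windows in total.
Repeated bigrams (each contributes count−1 duplicates):
  bring bring: 6
  bring wake: 4
  wake bring: 3
  lose bring: 2
  wake lose: 2
12 duplicate windows → 23 − 12 = 11 distinct.

11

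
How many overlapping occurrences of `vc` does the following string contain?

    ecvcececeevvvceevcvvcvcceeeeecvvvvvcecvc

Sliding a length-2 window over the 40 characters (39 positions):
  position 3–4: vc
  position 13–14: vc
  position 17–18: vc
  position 20–21: vc
  position 22–23: vc
  position 35–36: vc
  position 39–40: vc

7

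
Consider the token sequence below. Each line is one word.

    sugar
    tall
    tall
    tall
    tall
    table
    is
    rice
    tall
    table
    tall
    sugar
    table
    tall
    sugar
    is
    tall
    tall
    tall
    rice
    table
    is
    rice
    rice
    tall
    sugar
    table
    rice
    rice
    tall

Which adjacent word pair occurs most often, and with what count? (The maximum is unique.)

Bigram frequencies (highest first):
  tall tall: 5
  rice tall: 3
  tall sugar: 3
  tall table: 2
  table is: 2
  is rice: 2
  … (9 more, each ≤ 2)

"tall tall", 5 times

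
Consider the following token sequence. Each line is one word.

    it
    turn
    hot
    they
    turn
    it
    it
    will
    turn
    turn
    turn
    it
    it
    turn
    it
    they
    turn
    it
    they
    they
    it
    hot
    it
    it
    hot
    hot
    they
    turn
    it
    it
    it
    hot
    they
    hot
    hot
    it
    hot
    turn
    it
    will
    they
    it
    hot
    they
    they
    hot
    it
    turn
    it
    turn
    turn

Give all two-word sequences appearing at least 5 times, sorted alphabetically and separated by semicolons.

it hot; it it; turn it

Bigram counts meeting the condition (at least 5 times):
  it hot: 5
  it it: 5
  turn it: 7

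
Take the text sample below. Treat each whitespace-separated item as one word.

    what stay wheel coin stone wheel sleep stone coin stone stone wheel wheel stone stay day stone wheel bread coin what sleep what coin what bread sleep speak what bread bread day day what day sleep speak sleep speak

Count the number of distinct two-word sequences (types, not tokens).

31

39 tokens → 38 bigram windows in total.
Repeated bigrams (each contributes count−1 duplicates):
  sleep speak: 3
  stone wheel: 3
  coin stone: 2
  coin what: 2
  what bread: 2
7 duplicate windows → 38 − 7 = 31 distinct.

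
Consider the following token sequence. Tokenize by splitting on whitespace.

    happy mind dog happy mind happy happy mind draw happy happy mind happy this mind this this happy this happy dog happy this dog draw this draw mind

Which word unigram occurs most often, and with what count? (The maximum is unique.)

"happy", 10 times

Unigram frequencies (highest first):
  happy: 10
  mind: 6
  this: 6
  dog: 3
  draw: 3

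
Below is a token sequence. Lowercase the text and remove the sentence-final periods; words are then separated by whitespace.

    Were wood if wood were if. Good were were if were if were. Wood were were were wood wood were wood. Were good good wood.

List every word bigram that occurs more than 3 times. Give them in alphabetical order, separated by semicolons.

Bigram counts meeting the condition (more than 3 times):
  were wood: 4
  wood were: 4

were wood; wood were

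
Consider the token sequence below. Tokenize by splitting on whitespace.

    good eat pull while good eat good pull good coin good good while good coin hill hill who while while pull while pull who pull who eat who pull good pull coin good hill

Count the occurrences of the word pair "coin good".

Scanning the 33 overlapping bigram windows for "coin good":
  position 10–11: coin good
  position 32–33: coin good

2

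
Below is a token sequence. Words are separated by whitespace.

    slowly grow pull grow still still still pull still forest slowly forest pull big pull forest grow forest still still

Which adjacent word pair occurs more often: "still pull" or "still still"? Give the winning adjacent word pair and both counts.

"still pull": 1 occurrence
"still still": 3 occurrences

"still still" (3 vs 1)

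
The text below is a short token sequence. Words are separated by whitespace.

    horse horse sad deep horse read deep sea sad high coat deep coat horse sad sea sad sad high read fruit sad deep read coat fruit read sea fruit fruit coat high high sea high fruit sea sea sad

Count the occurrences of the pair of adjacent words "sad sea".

1

Scanning the 38 overlapping bigram windows for "sad sea":
  position 15–16: sad sea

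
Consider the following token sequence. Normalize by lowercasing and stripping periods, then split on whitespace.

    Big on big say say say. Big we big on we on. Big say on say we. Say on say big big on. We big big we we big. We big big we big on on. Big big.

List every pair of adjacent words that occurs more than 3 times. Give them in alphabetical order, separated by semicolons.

Bigram counts meeting the condition (more than 3 times):
  big big: 4
  big on: 4
  big we: 4
  we big: 5

big big; big on; big we; we big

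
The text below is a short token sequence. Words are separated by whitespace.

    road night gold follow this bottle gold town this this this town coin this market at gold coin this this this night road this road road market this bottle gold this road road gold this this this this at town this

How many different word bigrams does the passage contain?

27

41 tokens → 40 bigram windows in total.
Repeated bigrams (each contributes count−1 duplicates):
  this this: 7
  bottle gold: 2
  coin this: 2
  gold this: 2
  road road: 2
  this bottle: 2
  this road: 2
  town this: 2
13 duplicate windows → 40 − 13 = 27 distinct.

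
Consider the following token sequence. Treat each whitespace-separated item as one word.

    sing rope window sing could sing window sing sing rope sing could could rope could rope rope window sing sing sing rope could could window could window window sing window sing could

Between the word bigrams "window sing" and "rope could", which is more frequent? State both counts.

"window sing" (5 vs 2)

"window sing": 5 occurrences
"rope could": 2 occurrences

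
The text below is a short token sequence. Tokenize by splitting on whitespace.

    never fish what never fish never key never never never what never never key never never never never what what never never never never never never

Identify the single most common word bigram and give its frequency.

"never never", 11 times

Bigram frequencies (highest first):
  never never: 11
  what never: 3
  never fish: 2
  never key: 2
  key never: 2
  never what: 2
  … (3 more, each ≤ 1)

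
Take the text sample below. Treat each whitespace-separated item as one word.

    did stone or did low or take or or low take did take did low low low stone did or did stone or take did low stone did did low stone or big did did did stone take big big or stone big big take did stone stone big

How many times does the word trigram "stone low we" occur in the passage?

Scanning the 47 overlapping trigram windows for "stone low we":
  (none found)

0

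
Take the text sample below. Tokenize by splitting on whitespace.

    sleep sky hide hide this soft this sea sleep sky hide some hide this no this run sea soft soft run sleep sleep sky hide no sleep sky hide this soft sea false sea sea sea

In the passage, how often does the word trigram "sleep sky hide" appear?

Scanning the 34 overlapping trigram windows for "sleep sky hide":
  position 1–3: sleep sky hide
  position 9–11: sleep sky hide
  position 23–25: sleep sky hide
  position 27–29: sleep sky hide

4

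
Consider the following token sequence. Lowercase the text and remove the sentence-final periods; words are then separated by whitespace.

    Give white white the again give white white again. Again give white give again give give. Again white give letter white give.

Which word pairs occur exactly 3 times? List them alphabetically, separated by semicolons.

again give; give white; white give

Bigram counts meeting the condition (exactly 3 times):
  again give: 3
  give white: 3
  white give: 3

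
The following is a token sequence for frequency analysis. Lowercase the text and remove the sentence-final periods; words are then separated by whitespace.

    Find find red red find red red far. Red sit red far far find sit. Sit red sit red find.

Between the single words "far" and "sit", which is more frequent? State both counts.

"sit" (4 vs 3)

"far": 3 occurrences
"sit": 4 occurrences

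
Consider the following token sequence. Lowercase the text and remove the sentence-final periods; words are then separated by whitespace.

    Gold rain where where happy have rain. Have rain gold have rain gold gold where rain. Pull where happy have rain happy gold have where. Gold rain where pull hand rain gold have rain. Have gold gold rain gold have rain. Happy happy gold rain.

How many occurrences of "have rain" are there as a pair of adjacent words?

Scanning the 44 overlapping bigram windows for "have rain":
  position 6–7: have rain
  position 8–9: have rain
  position 11–12: have rain
  position 20–21: have rain
  position 33–34: have rain
  position 40–41: have rain

6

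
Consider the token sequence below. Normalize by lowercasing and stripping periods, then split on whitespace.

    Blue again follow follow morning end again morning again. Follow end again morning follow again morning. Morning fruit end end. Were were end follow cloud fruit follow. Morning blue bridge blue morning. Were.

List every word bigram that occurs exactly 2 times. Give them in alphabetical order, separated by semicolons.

Bigram counts meeting the condition (exactly 2 times):
  again follow: 2
  end again: 2
  follow morning: 2

again follow; end again; follow morning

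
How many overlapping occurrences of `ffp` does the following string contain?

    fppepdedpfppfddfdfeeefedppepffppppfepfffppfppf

Sliding a length-3 window over the 46 characters (44 positions):
  position 29–31: ffp
  position 39–41: ffp

2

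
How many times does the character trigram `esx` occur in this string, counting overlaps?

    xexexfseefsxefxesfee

0

Sliding a length-3 window over the 20 characters (18 positions):
  (no match at any position)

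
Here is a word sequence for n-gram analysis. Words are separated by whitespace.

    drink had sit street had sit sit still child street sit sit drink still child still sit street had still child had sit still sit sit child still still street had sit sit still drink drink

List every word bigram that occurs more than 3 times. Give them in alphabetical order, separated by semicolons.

had sit; sit sit

Bigram counts meeting the condition (more than 3 times):
  had sit: 4
  sit sit: 4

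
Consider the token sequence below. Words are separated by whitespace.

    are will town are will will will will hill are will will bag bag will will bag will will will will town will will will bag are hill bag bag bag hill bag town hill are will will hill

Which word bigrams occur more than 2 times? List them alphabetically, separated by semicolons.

Bigram counts meeting the condition (more than 2 times):
  are will: 4
  bag bag: 3
  will bag: 3
  will will: 11

are will; bag bag; will bag; will will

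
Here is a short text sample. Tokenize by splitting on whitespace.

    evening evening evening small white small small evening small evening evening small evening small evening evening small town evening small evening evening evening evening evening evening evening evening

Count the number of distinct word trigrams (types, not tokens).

12

28 tokens → 26 trigram windows in total.
Repeated trigrams (each contributes count−1 duplicates):
  evening evening evening: 7
  evening small evening: 4
  evening evening small: 3
  small evening evening: 3
  small evening small: 2
14 duplicate windows → 26 − 14 = 12 distinct.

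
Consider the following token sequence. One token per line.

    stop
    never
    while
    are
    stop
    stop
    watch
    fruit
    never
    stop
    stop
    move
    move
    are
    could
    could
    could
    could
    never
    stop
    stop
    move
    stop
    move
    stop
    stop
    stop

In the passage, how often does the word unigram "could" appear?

4

Scanning the 27 tokens for "could":
  position 15: could
  position 16: could
  position 17: could
  position 18: could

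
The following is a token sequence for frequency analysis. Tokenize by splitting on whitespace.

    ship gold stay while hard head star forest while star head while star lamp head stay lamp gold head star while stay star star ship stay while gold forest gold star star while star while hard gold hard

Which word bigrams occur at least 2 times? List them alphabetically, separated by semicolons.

head star; star star; star while; stay while; while hard; while star

Bigram counts meeting the condition (at least 2 times):
  head star: 2
  star star: 2
  star while: 3
  stay while: 2
  while hard: 2
  while star: 3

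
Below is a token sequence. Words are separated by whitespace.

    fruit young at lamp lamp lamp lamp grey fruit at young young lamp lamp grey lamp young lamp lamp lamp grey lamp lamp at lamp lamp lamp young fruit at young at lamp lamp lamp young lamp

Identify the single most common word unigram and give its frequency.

Unigram frequencies (highest first):
  lamp: 19
  young: 7
  at: 5
  fruit: 3
  grey: 3

"lamp", 19 times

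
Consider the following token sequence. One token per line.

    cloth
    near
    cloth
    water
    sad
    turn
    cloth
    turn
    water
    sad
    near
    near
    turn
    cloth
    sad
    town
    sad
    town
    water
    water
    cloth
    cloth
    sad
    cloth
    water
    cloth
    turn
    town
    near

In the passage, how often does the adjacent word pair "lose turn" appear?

0

Scanning the 28 overlapping bigram windows for "lose turn":
  (none found)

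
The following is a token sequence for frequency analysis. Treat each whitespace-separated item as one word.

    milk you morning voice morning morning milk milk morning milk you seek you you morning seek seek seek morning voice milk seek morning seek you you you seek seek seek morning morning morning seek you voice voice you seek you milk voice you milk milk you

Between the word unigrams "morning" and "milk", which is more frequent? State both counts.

"morning" (10 vs 8)

"morning": 10 occurrences
"milk": 8 occurrences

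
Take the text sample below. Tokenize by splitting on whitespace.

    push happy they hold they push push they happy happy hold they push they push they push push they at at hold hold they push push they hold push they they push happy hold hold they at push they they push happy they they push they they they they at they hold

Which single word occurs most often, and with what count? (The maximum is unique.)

Unigram frequencies (highest first):
  they: 21
  push: 14
  hold: 8
  happy: 5
  at: 4

"they", 21 times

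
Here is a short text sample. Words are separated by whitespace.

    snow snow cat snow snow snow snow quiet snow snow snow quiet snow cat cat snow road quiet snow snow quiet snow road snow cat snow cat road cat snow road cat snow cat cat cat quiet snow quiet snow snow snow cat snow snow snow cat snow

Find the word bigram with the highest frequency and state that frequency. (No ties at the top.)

"snow snow", 11 times

Bigram frequencies (highest first):
  snow snow: 11
  snow cat: 7
  cat snow: 7
  quiet snow: 6
  snow quiet: 4
  cat cat: 3
  … (6 more, each ≤ 3)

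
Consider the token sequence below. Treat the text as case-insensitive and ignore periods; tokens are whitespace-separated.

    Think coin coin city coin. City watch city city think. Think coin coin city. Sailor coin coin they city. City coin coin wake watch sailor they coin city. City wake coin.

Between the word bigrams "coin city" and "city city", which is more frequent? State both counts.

"coin city": 4 occurrences
"city city": 3 occurrences

"coin city" (4 vs 3)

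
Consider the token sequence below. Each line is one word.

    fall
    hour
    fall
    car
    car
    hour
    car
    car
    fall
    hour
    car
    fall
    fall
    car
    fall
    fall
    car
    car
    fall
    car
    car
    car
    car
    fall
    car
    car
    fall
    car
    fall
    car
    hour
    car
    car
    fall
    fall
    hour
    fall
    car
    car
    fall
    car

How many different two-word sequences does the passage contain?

41 tokens → 40 bigram windows in total.
Repeated bigrams (each contributes count−1 duplicates):
  car car: 9
  car fall: 9
  fall car: 9
  fall fall: 3
  fall hour: 3
  hour car: 3
  car hour: 2
  hour fall: 2
32 duplicate windows → 40 − 32 = 8 distinct.

8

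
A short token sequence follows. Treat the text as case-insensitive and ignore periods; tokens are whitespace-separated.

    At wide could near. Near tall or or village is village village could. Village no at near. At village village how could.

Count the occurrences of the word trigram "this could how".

Scanning the 20 overlapping trigram windows for "this could how":
  (none found)

0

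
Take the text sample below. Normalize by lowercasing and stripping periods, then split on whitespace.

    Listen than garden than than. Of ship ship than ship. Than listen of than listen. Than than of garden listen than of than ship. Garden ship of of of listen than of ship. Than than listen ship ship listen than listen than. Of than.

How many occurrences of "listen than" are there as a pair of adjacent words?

Scanning the 43 overlapping bigram windows for "listen than":
  position 1–2: listen than
  position 15–16: listen than
  position 20–21: listen than
  position 30–31: listen than
  position 39–40: listen than
  position 41–42: listen than

6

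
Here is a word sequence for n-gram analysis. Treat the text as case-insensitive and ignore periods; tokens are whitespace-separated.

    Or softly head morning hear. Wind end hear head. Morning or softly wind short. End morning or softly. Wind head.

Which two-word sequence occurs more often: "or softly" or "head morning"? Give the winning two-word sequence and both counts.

"or softly" (3 vs 2)

"or softly": 3 occurrences
"head morning": 2 occurrences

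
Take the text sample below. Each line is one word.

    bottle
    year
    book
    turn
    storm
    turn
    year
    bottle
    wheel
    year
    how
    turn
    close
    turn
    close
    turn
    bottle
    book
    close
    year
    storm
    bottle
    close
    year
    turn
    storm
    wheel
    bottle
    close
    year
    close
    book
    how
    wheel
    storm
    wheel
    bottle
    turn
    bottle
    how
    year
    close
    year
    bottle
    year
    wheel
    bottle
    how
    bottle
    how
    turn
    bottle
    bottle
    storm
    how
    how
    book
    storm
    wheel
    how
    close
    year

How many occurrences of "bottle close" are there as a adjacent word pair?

Scanning the 61 overlapping bigram windows for "bottle close":
  position 22–23: bottle close
  position 28–29: bottle close

2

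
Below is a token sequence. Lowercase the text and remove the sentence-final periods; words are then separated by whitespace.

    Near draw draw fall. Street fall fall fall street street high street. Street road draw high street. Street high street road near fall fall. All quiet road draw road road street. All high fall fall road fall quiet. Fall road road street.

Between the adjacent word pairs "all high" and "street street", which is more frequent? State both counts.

"street street" (3 vs 1)

"all high": 1 occurrence
"street street": 3 occurrences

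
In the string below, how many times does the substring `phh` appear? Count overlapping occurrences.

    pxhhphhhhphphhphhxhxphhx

4

Sliding a length-3 window over the 24 characters (22 positions):
  position 5–7: phh
  position 12–14: phh
  position 15–17: phh
  position 21–23: phh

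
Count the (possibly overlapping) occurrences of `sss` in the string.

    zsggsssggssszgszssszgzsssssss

Sliding a length-3 window over the 29 characters (27 positions):
  position 5–7: sss
  position 10–12: sss
  position 17–19: sss
  position 23–25: sss
  position 24–26: sss
  position 25–27: sss
  position 26–28: sss
  position 27–29: sss

8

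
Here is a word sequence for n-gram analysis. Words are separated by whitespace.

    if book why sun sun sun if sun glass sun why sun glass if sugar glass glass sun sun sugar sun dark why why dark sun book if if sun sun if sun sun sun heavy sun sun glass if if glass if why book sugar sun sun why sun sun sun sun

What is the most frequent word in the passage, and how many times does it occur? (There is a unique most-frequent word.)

Unigram frequencies (highest first):
  sun: 23
  if: 9
  why: 6
  glass: 6
  book: 3
  sugar: 3
  … (2 more, each ≤ 2)

"sun", 23 times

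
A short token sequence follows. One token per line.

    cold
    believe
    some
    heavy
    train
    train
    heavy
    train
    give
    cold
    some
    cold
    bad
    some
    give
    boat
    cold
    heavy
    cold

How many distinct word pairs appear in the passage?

17

19 tokens → 18 bigram windows in total.
Repeated bigrams (each contributes count−1 duplicates):
  heavy train: 2
1 duplicate windows → 18 − 1 = 17 distinct.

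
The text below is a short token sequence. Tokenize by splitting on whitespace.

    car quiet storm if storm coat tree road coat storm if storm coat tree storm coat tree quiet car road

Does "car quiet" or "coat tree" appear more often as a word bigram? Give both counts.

"coat tree" (3 vs 1)

"car quiet": 1 occurrence
"coat tree": 3 occurrences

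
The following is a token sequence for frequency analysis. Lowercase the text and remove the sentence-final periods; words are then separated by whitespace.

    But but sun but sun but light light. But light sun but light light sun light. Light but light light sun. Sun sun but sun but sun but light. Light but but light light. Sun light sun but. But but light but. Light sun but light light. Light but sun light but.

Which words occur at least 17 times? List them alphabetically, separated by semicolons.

but; light

Unigram counts meeting the condition (at least 17 times):
  but: 19
  light: 20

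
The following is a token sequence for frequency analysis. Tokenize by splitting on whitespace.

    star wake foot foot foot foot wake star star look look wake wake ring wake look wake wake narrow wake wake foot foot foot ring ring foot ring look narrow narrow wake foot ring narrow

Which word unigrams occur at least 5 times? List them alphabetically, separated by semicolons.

Unigram counts meeting the condition (at least 5 times):
  foot: 9
  ring: 5
  wake: 10

foot; ring; wake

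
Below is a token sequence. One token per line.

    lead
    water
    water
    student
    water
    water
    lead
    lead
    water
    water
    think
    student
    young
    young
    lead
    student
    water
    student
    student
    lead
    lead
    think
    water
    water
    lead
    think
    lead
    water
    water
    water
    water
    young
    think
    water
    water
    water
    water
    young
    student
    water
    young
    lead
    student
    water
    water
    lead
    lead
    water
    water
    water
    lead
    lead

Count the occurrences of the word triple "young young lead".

Scanning the 50 overlapping trigram windows for "young young lead":
  position 13–15: young young lead

1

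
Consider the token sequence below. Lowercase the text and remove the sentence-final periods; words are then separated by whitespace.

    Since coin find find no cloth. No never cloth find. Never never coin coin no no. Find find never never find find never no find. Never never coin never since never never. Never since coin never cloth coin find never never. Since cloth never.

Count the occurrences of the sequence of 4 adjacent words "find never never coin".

Scanning the 41 overlapping 4-gram windows for "find never never coin":
  position 10–13: find never never coin
  position 25–28: find never never coin

2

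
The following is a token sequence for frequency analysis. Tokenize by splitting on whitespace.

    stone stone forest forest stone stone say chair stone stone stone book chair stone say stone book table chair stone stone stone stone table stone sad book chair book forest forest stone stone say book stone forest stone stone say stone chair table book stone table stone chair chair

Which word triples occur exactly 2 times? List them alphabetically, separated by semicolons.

Trigram counts meeting the condition (exactly 2 times):
  chair stone stone: 2
  forest forest stone: 2
  stone say stone: 2
  stone table stone: 2

chair stone stone; forest forest stone; stone say stone; stone table stone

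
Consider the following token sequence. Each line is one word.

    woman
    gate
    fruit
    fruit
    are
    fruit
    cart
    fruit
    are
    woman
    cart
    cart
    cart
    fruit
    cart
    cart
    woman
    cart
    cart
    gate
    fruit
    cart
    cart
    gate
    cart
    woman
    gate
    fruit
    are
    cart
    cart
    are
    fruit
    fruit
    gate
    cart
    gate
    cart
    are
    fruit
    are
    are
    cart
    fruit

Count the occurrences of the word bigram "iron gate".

0

Scanning the 43 overlapping bigram windows for "iron gate":
  (none found)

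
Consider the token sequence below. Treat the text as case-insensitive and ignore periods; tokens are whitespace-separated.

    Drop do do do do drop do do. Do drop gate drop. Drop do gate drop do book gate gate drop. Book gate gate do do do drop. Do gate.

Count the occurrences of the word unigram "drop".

Scanning the 30 tokens for "drop":
  position 1: drop
  position 6: drop
  position 10: drop
  position 12: drop
  position 13: drop
  position 16: drop
  position 21: drop
  position 28: drop

8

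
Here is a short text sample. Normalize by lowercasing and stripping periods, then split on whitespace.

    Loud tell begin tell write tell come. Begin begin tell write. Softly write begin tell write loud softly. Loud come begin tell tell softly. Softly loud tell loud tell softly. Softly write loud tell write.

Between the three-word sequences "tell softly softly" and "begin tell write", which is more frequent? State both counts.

"tell softly softly": 2 occurrences
"begin tell write": 3 occurrences

"begin tell write" (3 vs 2)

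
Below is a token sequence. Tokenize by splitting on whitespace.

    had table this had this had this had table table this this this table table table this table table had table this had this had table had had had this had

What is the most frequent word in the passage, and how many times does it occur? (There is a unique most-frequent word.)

"had", 11 times

Unigram frequencies (highest first):
  had: 11
  table: 10
  this: 10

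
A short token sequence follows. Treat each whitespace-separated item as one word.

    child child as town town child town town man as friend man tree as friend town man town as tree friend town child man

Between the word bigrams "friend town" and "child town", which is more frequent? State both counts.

"friend town": 2 occurrences
"child town": 1 occurrence

"friend town" (2 vs 1)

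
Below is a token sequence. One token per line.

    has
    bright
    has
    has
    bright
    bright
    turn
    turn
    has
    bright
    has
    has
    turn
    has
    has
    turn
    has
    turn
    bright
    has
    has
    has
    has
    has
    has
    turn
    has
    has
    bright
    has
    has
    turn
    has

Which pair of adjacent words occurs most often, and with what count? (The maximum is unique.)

"has has", 10 times

Bigram frequencies (highest first):
  has has: 10
  turn has: 5
  has turn: 5
  has bright: 4
  bright has: 4
  bright bright: 1
  … (3 more, each ≤ 1)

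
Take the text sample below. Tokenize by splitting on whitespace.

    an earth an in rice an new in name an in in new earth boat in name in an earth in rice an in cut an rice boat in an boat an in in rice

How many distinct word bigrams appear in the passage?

35 tokens → 34 bigram windows in total.
Repeated bigrams (each contributes count−1 duplicates):
  an in: 4
  in rice: 3
  an earth: 2
  boat in: 2
  in an: 2
  in in: 2
  in name: 2
  rice an: 2
11 duplicate windows → 34 − 11 = 23 distinct.

23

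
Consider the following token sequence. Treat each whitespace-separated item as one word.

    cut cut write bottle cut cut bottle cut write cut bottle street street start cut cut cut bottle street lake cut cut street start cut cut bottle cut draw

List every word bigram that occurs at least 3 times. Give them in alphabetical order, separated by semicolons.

bottle cut; cut bottle; cut cut

Bigram counts meeting the condition (at least 3 times):
  bottle cut: 3
  cut bottle: 4
  cut cut: 6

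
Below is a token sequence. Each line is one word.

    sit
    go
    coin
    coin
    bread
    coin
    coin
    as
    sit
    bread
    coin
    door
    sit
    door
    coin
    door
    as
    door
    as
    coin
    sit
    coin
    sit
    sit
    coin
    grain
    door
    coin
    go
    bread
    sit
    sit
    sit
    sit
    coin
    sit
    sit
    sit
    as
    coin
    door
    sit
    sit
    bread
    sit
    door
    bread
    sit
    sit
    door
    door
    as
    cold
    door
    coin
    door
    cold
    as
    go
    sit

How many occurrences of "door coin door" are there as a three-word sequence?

Scanning the 58 overlapping trigram windows for "door coin door":
  position 14–16: door coin door
  position 54–56: door coin door

2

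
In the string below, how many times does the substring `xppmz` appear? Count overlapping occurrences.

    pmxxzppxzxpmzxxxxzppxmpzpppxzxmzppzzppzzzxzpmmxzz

0

Sliding a length-5 window over the 49 characters (45 positions):
  (no match at any position)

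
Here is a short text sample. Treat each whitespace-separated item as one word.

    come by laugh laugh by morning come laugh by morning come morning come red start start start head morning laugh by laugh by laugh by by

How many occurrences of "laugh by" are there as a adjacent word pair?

5

Scanning the 25 overlapping bigram windows for "laugh by":
  position 4–5: laugh by
  position 8–9: laugh by
  position 20–21: laugh by
  position 22–23: laugh by
  position 24–25: laugh by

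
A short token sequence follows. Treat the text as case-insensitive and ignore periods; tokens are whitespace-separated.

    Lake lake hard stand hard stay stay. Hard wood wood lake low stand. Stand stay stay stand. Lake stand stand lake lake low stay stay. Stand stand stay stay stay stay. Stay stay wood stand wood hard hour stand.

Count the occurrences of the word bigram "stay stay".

Scanning the 38 overlapping bigram windows for "stay stay":
  position 6–7: stay stay
  position 15–16: stay stay
  position 24–25: stay stay
  position 28–29: stay stay
  position 29–30: stay stay
  position 30–31: stay stay
  position 31–32: stay stay
  position 32–33: stay stay

8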